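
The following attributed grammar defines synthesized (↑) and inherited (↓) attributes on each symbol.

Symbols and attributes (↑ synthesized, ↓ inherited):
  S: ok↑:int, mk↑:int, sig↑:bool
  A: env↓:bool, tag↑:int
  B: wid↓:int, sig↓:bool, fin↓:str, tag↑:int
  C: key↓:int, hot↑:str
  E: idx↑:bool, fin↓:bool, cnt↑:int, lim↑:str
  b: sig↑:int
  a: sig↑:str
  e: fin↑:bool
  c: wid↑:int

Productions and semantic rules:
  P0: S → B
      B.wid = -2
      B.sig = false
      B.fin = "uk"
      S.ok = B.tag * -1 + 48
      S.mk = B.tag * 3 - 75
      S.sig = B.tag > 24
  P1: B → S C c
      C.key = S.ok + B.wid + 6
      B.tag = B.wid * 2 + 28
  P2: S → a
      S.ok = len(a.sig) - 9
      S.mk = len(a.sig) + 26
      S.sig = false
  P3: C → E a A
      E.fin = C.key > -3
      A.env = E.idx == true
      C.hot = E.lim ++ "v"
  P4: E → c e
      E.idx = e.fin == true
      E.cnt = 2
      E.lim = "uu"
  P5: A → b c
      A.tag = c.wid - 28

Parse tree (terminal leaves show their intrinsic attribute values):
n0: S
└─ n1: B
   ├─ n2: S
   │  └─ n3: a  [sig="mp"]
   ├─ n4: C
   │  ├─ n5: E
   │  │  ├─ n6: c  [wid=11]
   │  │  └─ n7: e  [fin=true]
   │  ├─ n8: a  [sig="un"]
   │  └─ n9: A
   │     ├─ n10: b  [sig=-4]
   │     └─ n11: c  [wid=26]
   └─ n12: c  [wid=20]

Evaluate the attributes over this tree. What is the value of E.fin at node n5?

1. n1.wid = -2  [-2]
2. n1.sig = false  [false]
3. n1.fin = "uk"  ["uk"]
4. n3.sig = "mp"  [terminal]
5. n2.ok = -7  [len(a.sig) - 9]
6. n2.mk = 28  [len(a.sig) + 26]
7. n2.sig = false  [false]
8. n4.key = -3  [S.ok + B.wid + 6]
9. n5.fin = false  [C.key > -3]
10. n6.wid = 11  [terminal]
11. n7.fin = true  [terminal]
12. n5.idx = true  [e.fin == true]
13. n5.cnt = 2  [2]
14. n5.lim = "uu"  ["uu"]
15. n8.sig = "un"  [terminal]
16. n9.env = true  [E.idx == true]
17. n10.sig = -4  [terminal]
18. n11.wid = 26  [terminal]
19. n9.tag = -2  [c.wid - 28]
20. n4.hot = "uuv"  [E.lim ++ "v"]
21. n12.wid = 20  [terminal]
22. n1.tag = 24  [B.wid * 2 + 28]
23. n0.ok = 24  [B.tag * -1 + 48]
24. n0.mk = -3  [B.tag * 3 - 75]
25. n0.sig = false  [B.tag > 24]

false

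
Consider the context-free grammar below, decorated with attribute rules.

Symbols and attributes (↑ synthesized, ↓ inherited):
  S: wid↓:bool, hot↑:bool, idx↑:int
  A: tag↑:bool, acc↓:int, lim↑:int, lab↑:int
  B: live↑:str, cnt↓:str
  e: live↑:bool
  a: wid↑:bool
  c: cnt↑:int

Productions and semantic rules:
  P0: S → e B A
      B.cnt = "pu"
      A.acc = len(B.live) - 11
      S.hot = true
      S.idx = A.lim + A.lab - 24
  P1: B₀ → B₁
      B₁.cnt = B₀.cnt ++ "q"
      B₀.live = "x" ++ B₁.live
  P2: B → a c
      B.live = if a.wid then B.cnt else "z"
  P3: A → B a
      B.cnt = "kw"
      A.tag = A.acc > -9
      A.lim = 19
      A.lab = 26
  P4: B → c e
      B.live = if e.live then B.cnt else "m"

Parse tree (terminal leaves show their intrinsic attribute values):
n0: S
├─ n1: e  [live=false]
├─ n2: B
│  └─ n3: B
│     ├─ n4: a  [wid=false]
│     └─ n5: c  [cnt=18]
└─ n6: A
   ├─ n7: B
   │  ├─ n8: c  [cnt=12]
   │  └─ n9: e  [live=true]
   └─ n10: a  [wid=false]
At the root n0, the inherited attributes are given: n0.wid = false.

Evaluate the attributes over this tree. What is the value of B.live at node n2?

"xz"

1. n0.wid = false  [given at root]
2. n1.live = false  [terminal]
3. n2.cnt = "pu"  ["pu"]
4. n3.cnt = "puq"  [B₀.cnt ++ "q"]
5. n4.wid = false  [terminal]
6. n5.cnt = 18  [terminal]
7. n3.live = "z"  [if a.wid then B.cnt else "z"]
8. n2.live = "xz"  ["x" ++ B₁.live]
9. n6.acc = -9  [len(B.live) - 11]
10. n7.cnt = "kw"  ["kw"]
11. n8.cnt = 12  [terminal]
12. n9.live = true  [terminal]
13. n7.live = "kw"  [if e.live then B.cnt else "m"]
14. n10.wid = false  [terminal]
15. n6.tag = false  [A.acc > -9]
16. n6.lim = 19  [19]
17. n6.lab = 26  [26]
18. n0.hot = true  [true]
19. n0.idx = 21  [A.lim + A.lab - 24]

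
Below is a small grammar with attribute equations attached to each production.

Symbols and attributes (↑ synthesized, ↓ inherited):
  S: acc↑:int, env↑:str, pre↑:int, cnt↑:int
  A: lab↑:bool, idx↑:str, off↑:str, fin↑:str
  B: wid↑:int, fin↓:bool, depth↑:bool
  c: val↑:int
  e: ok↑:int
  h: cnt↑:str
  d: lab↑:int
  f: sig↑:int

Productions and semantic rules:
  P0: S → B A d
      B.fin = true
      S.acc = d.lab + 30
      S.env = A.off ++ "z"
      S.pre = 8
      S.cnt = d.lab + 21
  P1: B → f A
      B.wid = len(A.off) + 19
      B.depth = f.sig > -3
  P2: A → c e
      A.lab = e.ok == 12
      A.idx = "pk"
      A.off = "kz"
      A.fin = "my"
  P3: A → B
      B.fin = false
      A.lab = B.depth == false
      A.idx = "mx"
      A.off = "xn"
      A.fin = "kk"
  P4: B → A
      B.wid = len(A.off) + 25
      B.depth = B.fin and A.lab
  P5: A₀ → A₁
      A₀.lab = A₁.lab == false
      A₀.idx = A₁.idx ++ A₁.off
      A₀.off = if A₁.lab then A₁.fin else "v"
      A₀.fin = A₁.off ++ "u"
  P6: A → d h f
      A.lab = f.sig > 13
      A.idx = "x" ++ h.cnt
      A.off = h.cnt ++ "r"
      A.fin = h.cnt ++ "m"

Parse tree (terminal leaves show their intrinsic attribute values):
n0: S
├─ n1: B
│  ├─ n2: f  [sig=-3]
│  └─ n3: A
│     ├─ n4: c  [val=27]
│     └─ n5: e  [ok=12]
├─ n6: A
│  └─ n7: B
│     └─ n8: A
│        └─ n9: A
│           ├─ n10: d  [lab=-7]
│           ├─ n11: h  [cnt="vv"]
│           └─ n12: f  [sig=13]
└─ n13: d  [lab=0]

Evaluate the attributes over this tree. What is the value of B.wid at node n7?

1. n1.fin = true  [true]
2. n2.sig = -3  [terminal]
3. n4.val = 27  [terminal]
4. n5.ok = 12  [terminal]
5. n3.lab = true  [e.ok == 12]
6. n3.idx = "pk"  ["pk"]
7. n3.off = "kz"  ["kz"]
8. n3.fin = "my"  ["my"]
9. n1.wid = 21  [len(A.off) + 19]
10. n1.depth = false  [f.sig > -3]
11. n7.fin = false  [false]
12. n10.lab = -7  [terminal]
13. n11.cnt = "vv"  [terminal]
14. n12.sig = 13  [terminal]
15. n9.lab = false  [f.sig > 13]
16. n9.idx = "xvv"  ["x" ++ h.cnt]
17. n9.off = "vvr"  [h.cnt ++ "r"]
18. n9.fin = "vvm"  [h.cnt ++ "m"]
19. n8.lab = true  [A₁.lab == false]
20. n8.idx = "xvvvvr"  [A₁.idx ++ A₁.off]
21. n8.off = "v"  [if A₁.lab then A₁.fin else "v"]
22. n8.fin = "vvru"  [A₁.off ++ "u"]
23. n7.wid = 26  [len(A.off) + 25]
24. n7.depth = false  [B.fin and A.lab]
25. n6.lab = true  [B.depth == false]
26. n6.idx = "mx"  ["mx"]
27. n6.off = "xn"  ["xn"]
28. n6.fin = "kk"  ["kk"]
29. n13.lab = 0  [terminal]
30. n0.acc = 30  [d.lab + 30]
31. n0.env = "xnz"  [A.off ++ "z"]
32. n0.pre = 8  [8]
33. n0.cnt = 21  [d.lab + 21]

26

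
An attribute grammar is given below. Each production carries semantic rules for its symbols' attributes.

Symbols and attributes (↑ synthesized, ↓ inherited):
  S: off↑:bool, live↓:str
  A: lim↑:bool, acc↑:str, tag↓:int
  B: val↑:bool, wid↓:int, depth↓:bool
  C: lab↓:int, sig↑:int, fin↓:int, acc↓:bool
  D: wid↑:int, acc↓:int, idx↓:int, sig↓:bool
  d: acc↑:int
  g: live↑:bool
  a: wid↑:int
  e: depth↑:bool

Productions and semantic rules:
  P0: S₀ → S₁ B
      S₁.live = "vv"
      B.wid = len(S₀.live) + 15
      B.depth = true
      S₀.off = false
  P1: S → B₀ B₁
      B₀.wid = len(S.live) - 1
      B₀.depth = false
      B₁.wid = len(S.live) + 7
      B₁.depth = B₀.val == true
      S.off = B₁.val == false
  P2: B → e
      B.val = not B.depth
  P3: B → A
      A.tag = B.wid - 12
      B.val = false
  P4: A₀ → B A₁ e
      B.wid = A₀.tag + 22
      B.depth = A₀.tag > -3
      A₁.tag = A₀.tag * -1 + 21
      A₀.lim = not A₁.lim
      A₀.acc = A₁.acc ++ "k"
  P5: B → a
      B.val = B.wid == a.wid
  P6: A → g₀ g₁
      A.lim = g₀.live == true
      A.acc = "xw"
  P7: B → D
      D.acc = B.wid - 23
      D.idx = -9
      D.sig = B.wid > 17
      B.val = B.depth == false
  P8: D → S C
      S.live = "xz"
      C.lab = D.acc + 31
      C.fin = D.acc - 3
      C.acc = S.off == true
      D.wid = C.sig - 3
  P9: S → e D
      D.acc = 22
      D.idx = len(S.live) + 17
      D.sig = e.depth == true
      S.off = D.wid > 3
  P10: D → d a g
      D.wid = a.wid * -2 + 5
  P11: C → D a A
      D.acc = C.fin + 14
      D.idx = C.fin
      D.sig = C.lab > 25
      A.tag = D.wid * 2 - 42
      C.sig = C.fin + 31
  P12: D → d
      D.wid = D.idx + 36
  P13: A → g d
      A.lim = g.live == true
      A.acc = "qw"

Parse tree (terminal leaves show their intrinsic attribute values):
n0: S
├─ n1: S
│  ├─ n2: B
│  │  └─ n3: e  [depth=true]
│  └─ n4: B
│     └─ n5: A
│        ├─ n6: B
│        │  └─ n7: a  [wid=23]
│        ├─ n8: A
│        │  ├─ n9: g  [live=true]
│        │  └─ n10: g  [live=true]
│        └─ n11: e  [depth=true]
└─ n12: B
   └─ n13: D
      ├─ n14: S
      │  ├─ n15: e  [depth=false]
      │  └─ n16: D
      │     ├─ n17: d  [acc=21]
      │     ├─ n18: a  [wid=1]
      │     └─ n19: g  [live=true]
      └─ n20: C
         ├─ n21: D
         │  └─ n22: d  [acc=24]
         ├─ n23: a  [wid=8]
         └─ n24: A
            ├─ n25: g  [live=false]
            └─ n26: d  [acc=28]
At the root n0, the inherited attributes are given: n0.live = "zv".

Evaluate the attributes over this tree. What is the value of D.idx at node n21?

1. n0.live = "zv"  [given at root]
2. n1.live = "vv"  ["vv"]
3. n2.wid = 1  [len(S.live) - 1]
4. n2.depth = false  [false]
5. n3.depth = true  [terminal]
6. n2.val = true  [not B.depth]
7. n4.wid = 9  [len(S.live) + 7]
8. n4.depth = true  [B₀.val == true]
9. n5.tag = -3  [B.wid - 12]
10. n6.wid = 19  [A₀.tag + 22]
11. n6.depth = false  [A₀.tag > -3]
12. n7.wid = 23  [terminal]
13. n6.val = false  [B.wid == a.wid]
14. n8.tag = 24  [A₀.tag * -1 + 21]
15. n9.live = true  [terminal]
16. n10.live = true  [terminal]
17. n8.lim = true  [g₀.live == true]
18. n8.acc = "xw"  ["xw"]
19. n11.depth = true  [terminal]
20. n5.lim = false  [not A₁.lim]
21. n5.acc = "xwk"  [A₁.acc ++ "k"]
22. n4.val = false  [false]
23. n1.off = true  [B₁.val == false]
24. n12.wid = 17  [len(S₀.live) + 15]
25. n12.depth = true  [true]
26. n13.acc = -6  [B.wid - 23]
27. n13.idx = -9  [-9]
28. n13.sig = false  [B.wid > 17]
29. n14.live = "xz"  ["xz"]
30. n15.depth = false  [terminal]
31. n16.acc = 22  [22]
32. n16.idx = 19  [len(S.live) + 17]
33. n16.sig = false  [e.depth == true]
34. n17.acc = 21  [terminal]
35. n18.wid = 1  [terminal]
36. n19.live = true  [terminal]
37. n16.wid = 3  [a.wid * -2 + 5]
38. n14.off = false  [D.wid > 3]
39. n20.lab = 25  [D.acc + 31]
40. n20.fin = -9  [D.acc - 3]
41. n20.acc = false  [S.off == true]
42. n21.acc = 5  [C.fin + 14]
43. n21.idx = -9  [C.fin]
44. n21.sig = false  [C.lab > 25]
45. n22.acc = 24  [terminal]
46. n21.wid = 27  [D.idx + 36]
47. n23.wid = 8  [terminal]
48. n24.tag = 12  [D.wid * 2 - 42]
49. n25.live = false  [terminal]
50. n26.acc = 28  [terminal]
51. n24.lim = false  [g.live == true]
52. n24.acc = "qw"  ["qw"]
53. n20.sig = 22  [C.fin + 31]
54. n13.wid = 19  [C.sig - 3]
55. n12.val = false  [B.depth == false]
56. n0.off = false  [false]

-9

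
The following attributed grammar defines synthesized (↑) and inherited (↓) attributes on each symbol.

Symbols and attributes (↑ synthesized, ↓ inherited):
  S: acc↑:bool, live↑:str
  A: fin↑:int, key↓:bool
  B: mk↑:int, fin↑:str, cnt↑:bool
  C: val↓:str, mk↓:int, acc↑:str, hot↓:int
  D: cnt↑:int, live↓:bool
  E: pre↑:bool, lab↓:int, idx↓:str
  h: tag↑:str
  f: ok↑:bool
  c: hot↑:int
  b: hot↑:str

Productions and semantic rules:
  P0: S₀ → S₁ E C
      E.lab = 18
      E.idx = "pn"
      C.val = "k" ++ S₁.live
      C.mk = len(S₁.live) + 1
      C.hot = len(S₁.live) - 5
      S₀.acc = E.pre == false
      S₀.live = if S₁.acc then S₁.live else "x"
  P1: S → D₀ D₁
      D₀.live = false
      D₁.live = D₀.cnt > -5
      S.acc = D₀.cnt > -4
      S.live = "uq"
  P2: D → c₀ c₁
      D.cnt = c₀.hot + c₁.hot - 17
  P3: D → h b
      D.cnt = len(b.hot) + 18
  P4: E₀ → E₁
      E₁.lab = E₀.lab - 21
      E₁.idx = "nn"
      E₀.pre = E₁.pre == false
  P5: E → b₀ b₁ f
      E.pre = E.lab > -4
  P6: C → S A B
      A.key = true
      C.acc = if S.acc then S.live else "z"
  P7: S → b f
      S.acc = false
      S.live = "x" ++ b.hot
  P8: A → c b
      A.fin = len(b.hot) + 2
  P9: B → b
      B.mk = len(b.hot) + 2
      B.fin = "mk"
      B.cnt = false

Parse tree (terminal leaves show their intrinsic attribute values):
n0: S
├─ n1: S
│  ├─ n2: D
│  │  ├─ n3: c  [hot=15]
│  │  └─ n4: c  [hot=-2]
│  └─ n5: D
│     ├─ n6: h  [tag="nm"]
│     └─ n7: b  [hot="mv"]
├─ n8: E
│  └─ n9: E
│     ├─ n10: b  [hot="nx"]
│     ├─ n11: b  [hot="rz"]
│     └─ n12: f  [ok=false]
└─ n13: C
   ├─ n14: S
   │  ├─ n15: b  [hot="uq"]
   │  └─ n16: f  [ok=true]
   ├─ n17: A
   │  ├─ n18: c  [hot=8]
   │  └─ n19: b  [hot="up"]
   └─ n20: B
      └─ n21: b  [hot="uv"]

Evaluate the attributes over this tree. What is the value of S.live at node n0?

"x"

1. n2.live = false  [false]
2. n3.hot = 15  [terminal]
3. n4.hot = -2  [terminal]
4. n2.cnt = -4  [c₀.hot + c₁.hot - 17]
5. n5.live = true  [D₀.cnt > -5]
6. n6.tag = "nm"  [terminal]
7. n7.hot = "mv"  [terminal]
8. n5.cnt = 20  [len(b.hot) + 18]
9. n1.acc = false  [D₀.cnt > -4]
10. n1.live = "uq"  ["uq"]
11. n8.lab = 18  [18]
12. n8.idx = "pn"  ["pn"]
13. n9.lab = -3  [E₀.lab - 21]
14. n9.idx = "nn"  ["nn"]
15. n10.hot = "nx"  [terminal]
16. n11.hot = "rz"  [terminal]
17. n12.ok = false  [terminal]
18. n9.pre = true  [E.lab > -4]
19. n8.pre = false  [E₁.pre == false]
20. n13.val = "kuq"  ["k" ++ S₁.live]
21. n13.mk = 3  [len(S₁.live) + 1]
22. n13.hot = -3  [len(S₁.live) - 5]
23. n15.hot = "uq"  [terminal]
24. n16.ok = true  [terminal]
25. n14.acc = false  [false]
26. n14.live = "xuq"  ["x" ++ b.hot]
27. n17.key = true  [true]
28. n18.hot = 8  [terminal]
29. n19.hot = "up"  [terminal]
30. n17.fin = 4  [len(b.hot) + 2]
31. n21.hot = "uv"  [terminal]
32. n20.mk = 4  [len(b.hot) + 2]
33. n20.fin = "mk"  ["mk"]
34. n20.cnt = false  [false]
35. n13.acc = "z"  [if S.acc then S.live else "z"]
36. n0.acc = true  [E.pre == false]
37. n0.live = "x"  [if S₁.acc then S₁.live else "x"]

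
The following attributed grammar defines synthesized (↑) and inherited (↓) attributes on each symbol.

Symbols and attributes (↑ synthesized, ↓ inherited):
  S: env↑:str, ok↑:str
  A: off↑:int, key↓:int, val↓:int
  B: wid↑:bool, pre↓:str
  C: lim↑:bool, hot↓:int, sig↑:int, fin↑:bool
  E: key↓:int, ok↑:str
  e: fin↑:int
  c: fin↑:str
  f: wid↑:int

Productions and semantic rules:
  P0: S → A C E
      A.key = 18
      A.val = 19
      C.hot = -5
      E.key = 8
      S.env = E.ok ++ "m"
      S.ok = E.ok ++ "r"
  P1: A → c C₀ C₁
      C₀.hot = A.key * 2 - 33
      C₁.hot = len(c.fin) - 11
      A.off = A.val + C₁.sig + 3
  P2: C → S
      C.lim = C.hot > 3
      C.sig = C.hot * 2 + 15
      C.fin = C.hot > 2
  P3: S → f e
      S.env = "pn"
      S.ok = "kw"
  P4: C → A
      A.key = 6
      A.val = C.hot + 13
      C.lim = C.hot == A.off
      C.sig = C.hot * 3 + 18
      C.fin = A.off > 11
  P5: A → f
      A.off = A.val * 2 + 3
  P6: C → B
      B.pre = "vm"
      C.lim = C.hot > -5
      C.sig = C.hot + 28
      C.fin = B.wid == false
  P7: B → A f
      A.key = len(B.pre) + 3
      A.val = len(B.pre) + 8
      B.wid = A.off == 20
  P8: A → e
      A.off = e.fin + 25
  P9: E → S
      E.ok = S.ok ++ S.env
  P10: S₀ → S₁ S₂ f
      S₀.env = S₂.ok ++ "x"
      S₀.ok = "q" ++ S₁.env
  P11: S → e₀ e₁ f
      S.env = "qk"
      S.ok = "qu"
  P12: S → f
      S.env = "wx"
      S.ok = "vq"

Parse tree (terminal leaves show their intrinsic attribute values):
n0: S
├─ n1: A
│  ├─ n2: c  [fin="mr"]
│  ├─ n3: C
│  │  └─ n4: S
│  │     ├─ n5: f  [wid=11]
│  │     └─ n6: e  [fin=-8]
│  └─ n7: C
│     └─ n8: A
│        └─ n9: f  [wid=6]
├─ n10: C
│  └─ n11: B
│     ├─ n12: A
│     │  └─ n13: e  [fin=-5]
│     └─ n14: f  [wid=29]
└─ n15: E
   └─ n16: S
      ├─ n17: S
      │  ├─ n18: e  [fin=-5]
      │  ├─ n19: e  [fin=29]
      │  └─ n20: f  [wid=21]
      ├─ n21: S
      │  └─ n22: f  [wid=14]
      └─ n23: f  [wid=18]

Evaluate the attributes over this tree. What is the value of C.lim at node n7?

false

1. n1.key = 18  [18]
2. n1.val = 19  [19]
3. n2.fin = "mr"  [terminal]
4. n3.hot = 3  [A.key * 2 - 33]
5. n5.wid = 11  [terminal]
6. n6.fin = -8  [terminal]
7. n4.env = "pn"  ["pn"]
8. n4.ok = "kw"  ["kw"]
9. n3.lim = false  [C.hot > 3]
10. n3.sig = 21  [C.hot * 2 + 15]
11. n3.fin = true  [C.hot > 2]
12. n7.hot = -9  [len(c.fin) - 11]
13. n8.key = 6  [6]
14. n8.val = 4  [C.hot + 13]
15. n9.wid = 6  [terminal]
16. n8.off = 11  [A.val * 2 + 3]
17. n7.lim = false  [C.hot == A.off]
18. n7.sig = -9  [C.hot * 3 + 18]
19. n7.fin = false  [A.off > 11]
20. n1.off = 13  [A.val + C₁.sig + 3]
21. n10.hot = -5  [-5]
22. n11.pre = "vm"  ["vm"]
23. n12.key = 5  [len(B.pre) + 3]
24. n12.val = 10  [len(B.pre) + 8]
25. n13.fin = -5  [terminal]
26. n12.off = 20  [e.fin + 25]
27. n14.wid = 29  [terminal]
28. n11.wid = true  [A.off == 20]
29. n10.lim = false  [C.hot > -5]
30. n10.sig = 23  [C.hot + 28]
31. n10.fin = false  [B.wid == false]
32. n15.key = 8  [8]
33. n18.fin = -5  [terminal]
34. n19.fin = 29  [terminal]
35. n20.wid = 21  [terminal]
36. n17.env = "qk"  ["qk"]
37. n17.ok = "qu"  ["qu"]
38. n22.wid = 14  [terminal]
39. n21.env = "wx"  ["wx"]
40. n21.ok = "vq"  ["vq"]
41. n23.wid = 18  [terminal]
42. n16.env = "vqx"  [S₂.ok ++ "x"]
43. n16.ok = "qqk"  ["q" ++ S₁.env]
44. n15.ok = "qqkvqx"  [S.ok ++ S.env]
45. n0.env = "qqkvqxm"  [E.ok ++ "m"]
46. n0.ok = "qqkvqxr"  [E.ok ++ "r"]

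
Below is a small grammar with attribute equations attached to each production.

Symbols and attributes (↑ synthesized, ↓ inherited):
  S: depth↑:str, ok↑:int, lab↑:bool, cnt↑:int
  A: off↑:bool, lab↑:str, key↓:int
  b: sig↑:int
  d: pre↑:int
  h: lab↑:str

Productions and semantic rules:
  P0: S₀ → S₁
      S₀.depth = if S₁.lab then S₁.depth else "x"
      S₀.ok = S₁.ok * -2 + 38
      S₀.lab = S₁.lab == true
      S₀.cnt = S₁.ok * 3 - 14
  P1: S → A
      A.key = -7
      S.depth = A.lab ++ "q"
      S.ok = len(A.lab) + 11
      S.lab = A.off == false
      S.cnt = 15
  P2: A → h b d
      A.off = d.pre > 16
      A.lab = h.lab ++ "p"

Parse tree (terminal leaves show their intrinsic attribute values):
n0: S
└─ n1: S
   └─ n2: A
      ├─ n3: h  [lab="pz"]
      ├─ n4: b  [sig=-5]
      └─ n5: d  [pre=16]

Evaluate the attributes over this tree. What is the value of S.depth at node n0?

"pzpq"

1. n2.key = -7  [-7]
2. n3.lab = "pz"  [terminal]
3. n4.sig = -5  [terminal]
4. n5.pre = 16  [terminal]
5. n2.off = false  [d.pre > 16]
6. n2.lab = "pzp"  [h.lab ++ "p"]
7. n1.depth = "pzpq"  [A.lab ++ "q"]
8. n1.ok = 14  [len(A.lab) + 11]
9. n1.lab = true  [A.off == false]
10. n1.cnt = 15  [15]
11. n0.depth = "pzpq"  [if S₁.lab then S₁.depth else "x"]
12. n0.ok = 10  [S₁.ok * -2 + 38]
13. n0.lab = true  [S₁.lab == true]
14. n0.cnt = 28  [S₁.ok * 3 - 14]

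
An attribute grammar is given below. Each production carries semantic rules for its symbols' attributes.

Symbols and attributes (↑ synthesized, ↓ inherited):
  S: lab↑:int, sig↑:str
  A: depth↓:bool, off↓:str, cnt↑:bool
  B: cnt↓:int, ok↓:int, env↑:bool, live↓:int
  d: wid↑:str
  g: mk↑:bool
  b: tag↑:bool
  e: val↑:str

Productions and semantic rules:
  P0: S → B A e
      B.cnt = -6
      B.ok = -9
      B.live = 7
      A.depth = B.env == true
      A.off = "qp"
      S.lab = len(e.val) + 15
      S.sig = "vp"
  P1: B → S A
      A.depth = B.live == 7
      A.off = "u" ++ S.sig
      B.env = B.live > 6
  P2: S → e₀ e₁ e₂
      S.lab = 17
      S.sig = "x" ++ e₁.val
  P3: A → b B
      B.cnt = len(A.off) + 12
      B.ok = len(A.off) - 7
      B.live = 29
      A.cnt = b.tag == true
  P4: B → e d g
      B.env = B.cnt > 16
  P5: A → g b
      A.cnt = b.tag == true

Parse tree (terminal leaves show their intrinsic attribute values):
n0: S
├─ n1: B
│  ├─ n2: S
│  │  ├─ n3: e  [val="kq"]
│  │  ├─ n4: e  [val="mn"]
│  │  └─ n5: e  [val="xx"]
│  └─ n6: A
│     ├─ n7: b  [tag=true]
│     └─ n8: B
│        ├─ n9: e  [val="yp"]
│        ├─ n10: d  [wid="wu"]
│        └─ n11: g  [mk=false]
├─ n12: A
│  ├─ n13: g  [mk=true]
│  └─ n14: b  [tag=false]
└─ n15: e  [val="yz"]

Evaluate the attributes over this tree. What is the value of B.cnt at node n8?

1. n1.cnt = -6  [-6]
2. n1.ok = -9  [-9]
3. n1.live = 7  [7]
4. n3.val = "kq"  [terminal]
5. n4.val = "mn"  [terminal]
6. n5.val = "xx"  [terminal]
7. n2.lab = 17  [17]
8. n2.sig = "xmn"  ["x" ++ e₁.val]
9. n6.depth = true  [B.live == 7]
10. n6.off = "uxmn"  ["u" ++ S.sig]
11. n7.tag = true  [terminal]
12. n8.cnt = 16  [len(A.off) + 12]
13. n8.ok = -3  [len(A.off) - 7]
14. n8.live = 29  [29]
15. n9.val = "yp"  [terminal]
16. n10.wid = "wu"  [terminal]
17. n11.mk = false  [terminal]
18. n8.env = false  [B.cnt > 16]
19. n6.cnt = true  [b.tag == true]
20. n1.env = true  [B.live > 6]
21. n12.depth = true  [B.env == true]
22. n12.off = "qp"  ["qp"]
23. n13.mk = true  [terminal]
24. n14.tag = false  [terminal]
25. n12.cnt = false  [b.tag == true]
26. n15.val = "yz"  [terminal]
27. n0.lab = 17  [len(e.val) + 15]
28. n0.sig = "vp"  ["vp"]

16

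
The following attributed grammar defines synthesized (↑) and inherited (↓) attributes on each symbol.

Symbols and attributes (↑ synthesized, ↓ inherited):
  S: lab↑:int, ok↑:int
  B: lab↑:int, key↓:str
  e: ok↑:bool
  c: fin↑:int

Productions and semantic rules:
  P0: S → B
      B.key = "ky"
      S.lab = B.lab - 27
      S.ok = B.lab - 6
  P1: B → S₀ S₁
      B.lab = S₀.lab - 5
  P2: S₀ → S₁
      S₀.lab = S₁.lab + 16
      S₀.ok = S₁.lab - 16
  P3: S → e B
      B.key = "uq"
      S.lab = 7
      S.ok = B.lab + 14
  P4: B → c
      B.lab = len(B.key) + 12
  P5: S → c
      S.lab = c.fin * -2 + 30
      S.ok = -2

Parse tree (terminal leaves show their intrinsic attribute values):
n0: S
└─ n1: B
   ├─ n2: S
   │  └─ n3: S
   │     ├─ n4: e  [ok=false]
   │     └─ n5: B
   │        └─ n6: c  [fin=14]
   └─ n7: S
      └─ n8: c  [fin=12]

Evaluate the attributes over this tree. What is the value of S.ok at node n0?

12

1. n1.key = "ky"  ["ky"]
2. n4.ok = false  [terminal]
3. n5.key = "uq"  ["uq"]
4. n6.fin = 14  [terminal]
5. n5.lab = 14  [len(B.key) + 12]
6. n3.lab = 7  [7]
7. n3.ok = 28  [B.lab + 14]
8. n2.lab = 23  [S₁.lab + 16]
9. n2.ok = -9  [S₁.lab - 16]
10. n8.fin = 12  [terminal]
11. n7.lab = 6  [c.fin * -2 + 30]
12. n7.ok = -2  [-2]
13. n1.lab = 18  [S₀.lab - 5]
14. n0.lab = -9  [B.lab - 27]
15. n0.ok = 12  [B.lab - 6]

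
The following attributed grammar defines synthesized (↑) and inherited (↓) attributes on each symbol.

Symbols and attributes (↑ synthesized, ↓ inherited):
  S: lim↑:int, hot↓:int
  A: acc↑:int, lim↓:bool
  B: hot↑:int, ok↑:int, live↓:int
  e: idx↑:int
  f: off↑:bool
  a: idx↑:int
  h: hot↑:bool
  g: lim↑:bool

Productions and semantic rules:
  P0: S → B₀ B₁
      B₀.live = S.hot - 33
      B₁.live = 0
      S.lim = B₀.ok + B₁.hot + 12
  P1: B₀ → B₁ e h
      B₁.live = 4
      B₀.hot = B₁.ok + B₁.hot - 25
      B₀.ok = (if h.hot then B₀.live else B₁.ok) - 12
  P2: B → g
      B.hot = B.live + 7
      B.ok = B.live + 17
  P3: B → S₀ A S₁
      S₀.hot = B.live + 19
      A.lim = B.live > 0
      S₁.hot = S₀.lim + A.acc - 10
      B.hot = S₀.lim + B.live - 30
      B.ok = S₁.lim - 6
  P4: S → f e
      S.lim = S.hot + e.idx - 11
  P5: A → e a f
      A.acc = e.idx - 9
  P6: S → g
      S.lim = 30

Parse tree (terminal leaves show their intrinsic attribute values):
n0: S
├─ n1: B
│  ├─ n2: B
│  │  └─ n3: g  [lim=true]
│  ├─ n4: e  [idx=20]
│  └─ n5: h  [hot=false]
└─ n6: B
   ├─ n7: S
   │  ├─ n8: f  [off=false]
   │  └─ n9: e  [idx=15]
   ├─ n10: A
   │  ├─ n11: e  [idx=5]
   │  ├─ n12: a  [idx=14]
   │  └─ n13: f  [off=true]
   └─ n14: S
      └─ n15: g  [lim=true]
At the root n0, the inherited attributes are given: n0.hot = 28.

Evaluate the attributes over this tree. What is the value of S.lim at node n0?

1. n0.hot = 28  [given at root]
2. n1.live = -5  [S.hot - 33]
3. n2.live = 4  [4]
4. n3.lim = true  [terminal]
5. n2.hot = 11  [B.live + 7]
6. n2.ok = 21  [B.live + 17]
7. n4.idx = 20  [terminal]
8. n5.hot = false  [terminal]
9. n1.hot = 7  [B₁.ok + B₁.hot - 25]
10. n1.ok = 9  [(if h.hot then B₀.live else B₁.ok) - 12]
11. n6.live = 0  [0]
12. n7.hot = 19  [B.live + 19]
13. n8.off = false  [terminal]
14. n9.idx = 15  [terminal]
15. n7.lim = 23  [S.hot + e.idx - 11]
16. n10.lim = false  [B.live > 0]
17. n11.idx = 5  [terminal]
18. n12.idx = 14  [terminal]
19. n13.off = true  [terminal]
20. n10.acc = -4  [e.idx - 9]
21. n14.hot = 9  [S₀.lim + A.acc - 10]
22. n15.lim = true  [terminal]
23. n14.lim = 30  [30]
24. n6.hot = -7  [S₀.lim + B.live - 30]
25. n6.ok = 24  [S₁.lim - 6]
26. n0.lim = 14  [B₀.ok + B₁.hot + 12]

14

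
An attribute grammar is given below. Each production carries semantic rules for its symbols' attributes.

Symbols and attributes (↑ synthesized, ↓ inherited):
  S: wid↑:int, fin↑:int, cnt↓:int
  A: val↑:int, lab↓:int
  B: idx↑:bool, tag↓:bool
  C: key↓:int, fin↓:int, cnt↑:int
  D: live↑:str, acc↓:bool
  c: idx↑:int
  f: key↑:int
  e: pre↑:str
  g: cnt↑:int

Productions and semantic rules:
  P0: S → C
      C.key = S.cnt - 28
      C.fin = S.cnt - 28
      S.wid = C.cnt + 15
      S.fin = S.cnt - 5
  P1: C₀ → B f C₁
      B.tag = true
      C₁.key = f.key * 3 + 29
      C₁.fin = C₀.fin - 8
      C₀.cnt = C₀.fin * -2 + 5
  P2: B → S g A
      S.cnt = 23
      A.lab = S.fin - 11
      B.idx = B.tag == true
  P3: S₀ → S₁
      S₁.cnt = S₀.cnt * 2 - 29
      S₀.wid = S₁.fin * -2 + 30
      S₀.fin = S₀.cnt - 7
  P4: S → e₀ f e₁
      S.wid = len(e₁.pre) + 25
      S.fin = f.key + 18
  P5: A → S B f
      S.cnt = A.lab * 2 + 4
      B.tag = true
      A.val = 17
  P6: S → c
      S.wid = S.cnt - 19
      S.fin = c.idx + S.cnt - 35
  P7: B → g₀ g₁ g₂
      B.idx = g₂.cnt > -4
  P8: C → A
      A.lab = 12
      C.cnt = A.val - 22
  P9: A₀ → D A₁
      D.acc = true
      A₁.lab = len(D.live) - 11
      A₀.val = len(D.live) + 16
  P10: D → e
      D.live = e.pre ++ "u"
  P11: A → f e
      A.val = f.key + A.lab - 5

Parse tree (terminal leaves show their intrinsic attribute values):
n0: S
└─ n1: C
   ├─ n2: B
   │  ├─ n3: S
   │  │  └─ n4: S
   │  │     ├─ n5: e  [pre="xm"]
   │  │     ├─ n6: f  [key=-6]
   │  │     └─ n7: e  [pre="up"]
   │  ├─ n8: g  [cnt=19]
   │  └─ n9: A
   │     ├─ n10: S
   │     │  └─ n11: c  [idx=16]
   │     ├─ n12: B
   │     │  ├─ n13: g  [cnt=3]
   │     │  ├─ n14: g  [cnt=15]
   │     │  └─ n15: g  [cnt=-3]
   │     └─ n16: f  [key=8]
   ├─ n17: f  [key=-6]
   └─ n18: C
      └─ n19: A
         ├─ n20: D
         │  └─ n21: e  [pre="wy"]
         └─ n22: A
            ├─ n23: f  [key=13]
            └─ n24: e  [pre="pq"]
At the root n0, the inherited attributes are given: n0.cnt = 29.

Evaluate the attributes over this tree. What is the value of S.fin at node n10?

-5

1. n0.cnt = 29  [given at root]
2. n1.key = 1  [S.cnt - 28]
3. n1.fin = 1  [S.cnt - 28]
4. n2.tag = true  [true]
5. n3.cnt = 23  [23]
6. n4.cnt = 17  [S₀.cnt * 2 - 29]
7. n5.pre = "xm"  [terminal]
8. n6.key = -6  [terminal]
9. n7.pre = "up"  [terminal]
10. n4.wid = 27  [len(e₁.pre) + 25]
11. n4.fin = 12  [f.key + 18]
12. n3.wid = 6  [S₁.fin * -2 + 30]
13. n3.fin = 16  [S₀.cnt - 7]
14. n8.cnt = 19  [terminal]
15. n9.lab = 5  [S.fin - 11]
16. n10.cnt = 14  [A.lab * 2 + 4]
17. n11.idx = 16  [terminal]
18. n10.wid = -5  [S.cnt - 19]
19. n10.fin = -5  [c.idx + S.cnt - 35]
20. n12.tag = true  [true]
21. n13.cnt = 3  [terminal]
22. n14.cnt = 15  [terminal]
23. n15.cnt = -3  [terminal]
24. n12.idx = true  [g₂.cnt > -4]
25. n16.key = 8  [terminal]
26. n9.val = 17  [17]
27. n2.idx = true  [B.tag == true]
28. n17.key = -6  [terminal]
29. n18.key = 11  [f.key * 3 + 29]
30. n18.fin = -7  [C₀.fin - 8]
31. n19.lab = 12  [12]
32. n20.acc = true  [true]
33. n21.pre = "wy"  [terminal]
34. n20.live = "wyu"  [e.pre ++ "u"]
35. n22.lab = -8  [len(D.live) - 11]
36. n23.key = 13  [terminal]
37. n24.pre = "pq"  [terminal]
38. n22.val = 0  [f.key + A.lab - 5]
39. n19.val = 19  [len(D.live) + 16]
40. n18.cnt = -3  [A.val - 22]
41. n1.cnt = 3  [C₀.fin * -2 + 5]
42. n0.wid = 18  [C.cnt + 15]
43. n0.fin = 24  [S.cnt - 5]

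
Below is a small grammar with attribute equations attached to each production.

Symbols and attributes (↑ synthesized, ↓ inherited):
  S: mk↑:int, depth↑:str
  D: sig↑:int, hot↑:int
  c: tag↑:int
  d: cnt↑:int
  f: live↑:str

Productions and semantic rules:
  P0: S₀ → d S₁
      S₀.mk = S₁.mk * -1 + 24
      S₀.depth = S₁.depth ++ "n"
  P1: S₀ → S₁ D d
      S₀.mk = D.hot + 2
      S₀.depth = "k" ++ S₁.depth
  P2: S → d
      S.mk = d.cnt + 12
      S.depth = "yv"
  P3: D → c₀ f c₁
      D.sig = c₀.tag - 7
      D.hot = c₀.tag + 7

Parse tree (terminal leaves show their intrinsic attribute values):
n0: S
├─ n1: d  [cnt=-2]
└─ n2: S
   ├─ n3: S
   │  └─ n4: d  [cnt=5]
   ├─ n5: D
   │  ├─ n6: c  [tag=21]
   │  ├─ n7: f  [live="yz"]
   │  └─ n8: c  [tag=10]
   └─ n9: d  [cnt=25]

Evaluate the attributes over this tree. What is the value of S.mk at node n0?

-6

1. n1.cnt = -2  [terminal]
2. n4.cnt = 5  [terminal]
3. n3.mk = 17  [d.cnt + 12]
4. n3.depth = "yv"  ["yv"]
5. n6.tag = 21  [terminal]
6. n7.live = "yz"  [terminal]
7. n8.tag = 10  [terminal]
8. n5.sig = 14  [c₀.tag - 7]
9. n5.hot = 28  [c₀.tag + 7]
10. n9.cnt = 25  [terminal]
11. n2.mk = 30  [D.hot + 2]
12. n2.depth = "kyv"  ["k" ++ S₁.depth]
13. n0.mk = -6  [S₁.mk * -1 + 24]
14. n0.depth = "kyvn"  [S₁.depth ++ "n"]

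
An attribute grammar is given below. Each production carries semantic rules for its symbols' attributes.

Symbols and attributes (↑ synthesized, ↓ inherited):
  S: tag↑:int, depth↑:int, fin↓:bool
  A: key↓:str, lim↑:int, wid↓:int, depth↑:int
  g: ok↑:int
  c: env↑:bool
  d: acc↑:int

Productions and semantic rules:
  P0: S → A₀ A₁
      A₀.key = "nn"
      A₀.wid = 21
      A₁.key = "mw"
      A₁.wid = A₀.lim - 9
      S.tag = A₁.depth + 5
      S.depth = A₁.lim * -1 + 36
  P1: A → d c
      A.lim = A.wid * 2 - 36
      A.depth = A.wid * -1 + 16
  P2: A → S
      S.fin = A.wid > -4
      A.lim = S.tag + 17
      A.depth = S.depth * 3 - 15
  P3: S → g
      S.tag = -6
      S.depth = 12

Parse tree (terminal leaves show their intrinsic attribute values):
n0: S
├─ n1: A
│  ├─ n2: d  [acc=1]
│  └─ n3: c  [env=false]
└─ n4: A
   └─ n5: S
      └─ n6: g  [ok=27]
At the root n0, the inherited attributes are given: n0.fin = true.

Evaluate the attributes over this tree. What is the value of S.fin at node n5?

true

1. n0.fin = true  [given at root]
2. n1.key = "nn"  ["nn"]
3. n1.wid = 21  [21]
4. n2.acc = 1  [terminal]
5. n3.env = false  [terminal]
6. n1.lim = 6  [A.wid * 2 - 36]
7. n1.depth = -5  [A.wid * -1 + 16]
8. n4.key = "mw"  ["mw"]
9. n4.wid = -3  [A₀.lim - 9]
10. n5.fin = true  [A.wid > -4]
11. n6.ok = 27  [terminal]
12. n5.tag = -6  [-6]
13. n5.depth = 12  [12]
14. n4.lim = 11  [S.tag + 17]
15. n4.depth = 21  [S.depth * 3 - 15]
16. n0.tag = 26  [A₁.depth + 5]
17. n0.depth = 25  [A₁.lim * -1 + 36]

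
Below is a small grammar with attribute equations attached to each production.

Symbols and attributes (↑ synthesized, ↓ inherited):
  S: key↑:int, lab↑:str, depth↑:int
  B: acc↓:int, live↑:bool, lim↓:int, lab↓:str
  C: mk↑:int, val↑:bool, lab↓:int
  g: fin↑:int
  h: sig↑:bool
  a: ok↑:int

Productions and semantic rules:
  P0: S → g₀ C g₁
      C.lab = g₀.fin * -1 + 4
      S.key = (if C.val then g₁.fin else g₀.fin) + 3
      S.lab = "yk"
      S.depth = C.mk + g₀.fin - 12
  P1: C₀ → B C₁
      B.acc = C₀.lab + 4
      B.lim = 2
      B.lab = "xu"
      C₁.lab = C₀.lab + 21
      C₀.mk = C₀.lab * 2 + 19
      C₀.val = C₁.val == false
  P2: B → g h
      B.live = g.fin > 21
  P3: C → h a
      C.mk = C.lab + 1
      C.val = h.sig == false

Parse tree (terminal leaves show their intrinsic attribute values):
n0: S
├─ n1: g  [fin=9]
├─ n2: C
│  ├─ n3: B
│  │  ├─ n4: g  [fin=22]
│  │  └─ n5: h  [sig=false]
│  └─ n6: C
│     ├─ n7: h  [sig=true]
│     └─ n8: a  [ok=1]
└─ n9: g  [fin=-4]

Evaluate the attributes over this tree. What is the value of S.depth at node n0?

6

1. n1.fin = 9  [terminal]
2. n2.lab = -5  [g₀.fin * -1 + 4]
3. n3.acc = -1  [C₀.lab + 4]
4. n3.lim = 2  [2]
5. n3.lab = "xu"  ["xu"]
6. n4.fin = 22  [terminal]
7. n5.sig = false  [terminal]
8. n3.live = true  [g.fin > 21]
9. n6.lab = 16  [C₀.lab + 21]
10. n7.sig = true  [terminal]
11. n8.ok = 1  [terminal]
12. n6.mk = 17  [C.lab + 1]
13. n6.val = false  [h.sig == false]
14. n2.mk = 9  [C₀.lab * 2 + 19]
15. n2.val = true  [C₁.val == false]
16. n9.fin = -4  [terminal]
17. n0.key = -1  [(if C.val then g₁.fin else g₀.fin) + 3]
18. n0.lab = "yk"  ["yk"]
19. n0.depth = 6  [C.mk + g₀.fin - 12]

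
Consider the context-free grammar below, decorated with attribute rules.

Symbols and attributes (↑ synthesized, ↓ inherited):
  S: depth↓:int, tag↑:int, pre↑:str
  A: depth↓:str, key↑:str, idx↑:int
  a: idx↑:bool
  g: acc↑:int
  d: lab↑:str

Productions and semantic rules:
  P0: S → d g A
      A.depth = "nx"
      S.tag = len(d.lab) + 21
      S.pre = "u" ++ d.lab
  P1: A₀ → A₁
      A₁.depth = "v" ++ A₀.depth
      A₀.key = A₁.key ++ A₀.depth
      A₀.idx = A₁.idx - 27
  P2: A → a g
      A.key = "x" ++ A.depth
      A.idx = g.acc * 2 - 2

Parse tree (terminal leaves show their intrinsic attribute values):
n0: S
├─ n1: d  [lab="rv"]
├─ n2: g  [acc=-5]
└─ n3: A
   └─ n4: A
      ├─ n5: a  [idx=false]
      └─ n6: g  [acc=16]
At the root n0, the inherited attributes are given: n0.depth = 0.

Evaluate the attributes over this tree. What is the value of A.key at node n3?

"xvnxnx"

1. n0.depth = 0  [given at root]
2. n1.lab = "rv"  [terminal]
3. n2.acc = -5  [terminal]
4. n3.depth = "nx"  ["nx"]
5. n4.depth = "vnx"  ["v" ++ A₀.depth]
6. n5.idx = false  [terminal]
7. n6.acc = 16  [terminal]
8. n4.key = "xvnx"  ["x" ++ A.depth]
9. n4.idx = 30  [g.acc * 2 - 2]
10. n3.key = "xvnxnx"  [A₁.key ++ A₀.depth]
11. n3.idx = 3  [A₁.idx - 27]
12. n0.tag = 23  [len(d.lab) + 21]
13. n0.pre = "urv"  ["u" ++ d.lab]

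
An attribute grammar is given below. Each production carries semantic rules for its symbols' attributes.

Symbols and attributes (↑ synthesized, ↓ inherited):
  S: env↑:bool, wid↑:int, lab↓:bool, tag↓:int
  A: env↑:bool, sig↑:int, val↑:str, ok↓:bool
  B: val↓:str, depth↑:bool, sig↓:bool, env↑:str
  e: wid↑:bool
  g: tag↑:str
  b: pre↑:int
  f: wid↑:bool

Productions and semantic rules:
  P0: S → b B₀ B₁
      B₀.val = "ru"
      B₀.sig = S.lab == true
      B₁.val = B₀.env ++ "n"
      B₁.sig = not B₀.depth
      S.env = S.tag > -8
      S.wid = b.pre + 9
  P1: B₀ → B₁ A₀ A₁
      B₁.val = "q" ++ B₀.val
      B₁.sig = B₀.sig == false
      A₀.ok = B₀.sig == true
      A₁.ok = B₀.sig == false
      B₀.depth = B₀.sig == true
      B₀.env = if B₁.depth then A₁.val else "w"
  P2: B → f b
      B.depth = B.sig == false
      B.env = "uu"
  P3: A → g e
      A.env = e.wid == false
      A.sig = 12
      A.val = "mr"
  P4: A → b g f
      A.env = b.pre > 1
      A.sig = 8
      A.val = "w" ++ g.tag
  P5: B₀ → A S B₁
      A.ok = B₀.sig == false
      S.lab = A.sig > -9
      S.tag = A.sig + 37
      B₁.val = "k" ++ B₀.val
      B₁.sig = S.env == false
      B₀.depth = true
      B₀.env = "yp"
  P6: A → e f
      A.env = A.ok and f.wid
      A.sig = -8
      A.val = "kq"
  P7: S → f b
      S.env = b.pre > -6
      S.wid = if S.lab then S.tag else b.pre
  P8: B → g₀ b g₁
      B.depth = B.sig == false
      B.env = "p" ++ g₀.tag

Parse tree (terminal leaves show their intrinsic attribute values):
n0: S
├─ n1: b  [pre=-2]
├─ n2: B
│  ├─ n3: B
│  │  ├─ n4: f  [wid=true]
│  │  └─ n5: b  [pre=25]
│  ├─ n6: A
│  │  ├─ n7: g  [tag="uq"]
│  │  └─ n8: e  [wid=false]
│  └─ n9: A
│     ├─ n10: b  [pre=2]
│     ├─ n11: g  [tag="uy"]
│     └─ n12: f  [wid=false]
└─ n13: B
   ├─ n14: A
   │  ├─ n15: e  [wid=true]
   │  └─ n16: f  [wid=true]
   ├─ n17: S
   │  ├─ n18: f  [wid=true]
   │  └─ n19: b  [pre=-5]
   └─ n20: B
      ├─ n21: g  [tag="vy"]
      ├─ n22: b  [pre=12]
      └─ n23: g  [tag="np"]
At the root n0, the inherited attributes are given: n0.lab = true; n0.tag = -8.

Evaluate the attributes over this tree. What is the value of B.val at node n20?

1. n0.lab = true  [given at root]
2. n0.tag = -8  [given at root]
3. n1.pre = -2  [terminal]
4. n2.val = "ru"  ["ru"]
5. n2.sig = true  [S.lab == true]
6. n3.val = "qru"  ["q" ++ B₀.val]
7. n3.sig = false  [B₀.sig == false]
8. n4.wid = true  [terminal]
9. n5.pre = 25  [terminal]
10. n3.depth = true  [B.sig == false]
11. n3.env = "uu"  ["uu"]
12. n6.ok = true  [B₀.sig == true]
13. n7.tag = "uq"  [terminal]
14. n8.wid = false  [terminal]
15. n6.env = true  [e.wid == false]
16. n6.sig = 12  [12]
17. n6.val = "mr"  ["mr"]
18. n9.ok = false  [B₀.sig == false]
19. n10.pre = 2  [terminal]
20. n11.tag = "uy"  [terminal]
21. n12.wid = false  [terminal]
22. n9.env = true  [b.pre > 1]
23. n9.sig = 8  [8]
24. n9.val = "wuy"  ["w" ++ g.tag]
25. n2.depth = true  [B₀.sig == true]
26. n2.env = "wuy"  [if B₁.depth then A₁.val else "w"]
27. n13.val = "wuyn"  [B₀.env ++ "n"]
28. n13.sig = false  [not B₀.depth]
29. n14.ok = true  [B₀.sig == false]
30. n15.wid = true  [terminal]
31. n16.wid = true  [terminal]
32. n14.env = true  [A.ok and f.wid]
33. n14.sig = -8  [-8]
34. n14.val = "kq"  ["kq"]
35. n17.lab = true  [A.sig > -9]
36. n17.tag = 29  [A.sig + 37]
37. n18.wid = true  [terminal]
38. n19.pre = -5  [terminal]
39. n17.env = true  [b.pre > -6]
40. n17.wid = 29  [if S.lab then S.tag else b.pre]
41. n20.val = "kwuyn"  ["k" ++ B₀.val]
42. n20.sig = false  [S.env == false]
43. n21.tag = "vy"  [terminal]
44. n22.pre = 12  [terminal]
45. n23.tag = "np"  [terminal]
46. n20.depth = true  [B.sig == false]
47. n20.env = "pvy"  ["p" ++ g₀.tag]
48. n13.depth = true  [true]
49. n13.env = "yp"  ["yp"]
50. n0.env = false  [S.tag > -8]
51. n0.wid = 7  [b.pre + 9]

"kwuyn"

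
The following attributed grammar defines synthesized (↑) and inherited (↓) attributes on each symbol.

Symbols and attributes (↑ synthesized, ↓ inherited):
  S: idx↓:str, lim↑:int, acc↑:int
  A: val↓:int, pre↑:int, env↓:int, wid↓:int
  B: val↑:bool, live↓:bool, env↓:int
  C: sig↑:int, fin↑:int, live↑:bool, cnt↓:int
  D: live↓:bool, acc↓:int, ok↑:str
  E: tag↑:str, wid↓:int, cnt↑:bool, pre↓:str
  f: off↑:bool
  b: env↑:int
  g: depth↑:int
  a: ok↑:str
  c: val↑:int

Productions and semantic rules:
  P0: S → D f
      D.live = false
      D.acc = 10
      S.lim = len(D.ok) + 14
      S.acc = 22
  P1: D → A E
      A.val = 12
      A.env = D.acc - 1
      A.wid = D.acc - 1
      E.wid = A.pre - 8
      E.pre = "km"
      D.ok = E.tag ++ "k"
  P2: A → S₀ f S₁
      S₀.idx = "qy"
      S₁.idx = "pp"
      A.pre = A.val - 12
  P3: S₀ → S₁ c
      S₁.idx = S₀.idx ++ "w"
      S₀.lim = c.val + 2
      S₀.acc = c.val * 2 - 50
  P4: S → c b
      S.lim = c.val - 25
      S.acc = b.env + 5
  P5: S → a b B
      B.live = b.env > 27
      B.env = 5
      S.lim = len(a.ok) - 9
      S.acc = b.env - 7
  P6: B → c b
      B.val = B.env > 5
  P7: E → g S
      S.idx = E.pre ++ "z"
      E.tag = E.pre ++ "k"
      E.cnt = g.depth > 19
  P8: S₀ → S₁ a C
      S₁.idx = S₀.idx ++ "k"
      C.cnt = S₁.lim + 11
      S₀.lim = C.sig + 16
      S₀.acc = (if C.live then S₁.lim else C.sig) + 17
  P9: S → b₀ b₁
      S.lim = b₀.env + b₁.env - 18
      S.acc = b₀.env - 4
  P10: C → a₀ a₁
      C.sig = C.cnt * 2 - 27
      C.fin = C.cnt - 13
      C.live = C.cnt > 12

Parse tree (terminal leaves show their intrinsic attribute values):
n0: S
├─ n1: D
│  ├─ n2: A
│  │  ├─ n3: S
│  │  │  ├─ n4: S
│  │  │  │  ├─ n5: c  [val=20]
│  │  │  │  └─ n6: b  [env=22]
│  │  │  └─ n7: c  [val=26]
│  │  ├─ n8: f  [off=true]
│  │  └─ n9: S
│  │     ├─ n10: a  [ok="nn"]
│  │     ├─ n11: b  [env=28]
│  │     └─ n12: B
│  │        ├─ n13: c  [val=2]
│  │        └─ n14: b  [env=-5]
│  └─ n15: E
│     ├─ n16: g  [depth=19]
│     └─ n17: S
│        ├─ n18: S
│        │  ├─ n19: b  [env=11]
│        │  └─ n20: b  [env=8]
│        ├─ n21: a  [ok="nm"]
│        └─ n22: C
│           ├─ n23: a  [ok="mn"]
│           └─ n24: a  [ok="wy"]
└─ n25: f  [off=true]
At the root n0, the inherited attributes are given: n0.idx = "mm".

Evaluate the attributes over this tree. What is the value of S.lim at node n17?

1. n0.idx = "mm"  [given at root]
2. n1.live = false  [false]
3. n1.acc = 10  [10]
4. n2.val = 12  [12]
5. n2.env = 9  [D.acc - 1]
6. n2.wid = 9  [D.acc - 1]
7. n3.idx = "qy"  ["qy"]
8. n4.idx = "qyw"  [S₀.idx ++ "w"]
9. n5.val = 20  [terminal]
10. n6.env = 22  [terminal]
11. n4.lim = -5  [c.val - 25]
12. n4.acc = 27  [b.env + 5]
13. n7.val = 26  [terminal]
14. n3.lim = 28  [c.val + 2]
15. n3.acc = 2  [c.val * 2 - 50]
16. n8.off = true  [terminal]
17. n9.idx = "pp"  ["pp"]
18. n10.ok = "nn"  [terminal]
19. n11.env = 28  [terminal]
20. n12.live = true  [b.env > 27]
21. n12.env = 5  [5]
22. n13.val = 2  [terminal]
23. n14.env = -5  [terminal]
24. n12.val = false  [B.env > 5]
25. n9.lim = -7  [len(a.ok) - 9]
26. n9.acc = 21  [b.env - 7]
27. n2.pre = 0  [A.val - 12]
28. n15.wid = -8  [A.pre - 8]
29. n15.pre = "km"  ["km"]
30. n16.depth = 19  [terminal]
31. n17.idx = "kmz"  [E.pre ++ "z"]
32. n18.idx = "kmzk"  [S₀.idx ++ "k"]
33. n19.env = 11  [terminal]
34. n20.env = 8  [terminal]
35. n18.lim = 1  [b₀.env + b₁.env - 18]
36. n18.acc = 7  [b₀.env - 4]
37. n21.ok = "nm"  [terminal]
38. n22.cnt = 12  [S₁.lim + 11]
39. n23.ok = "mn"  [terminal]
40. n24.ok = "wy"  [terminal]
41. n22.sig = -3  [C.cnt * 2 - 27]
42. n22.fin = -1  [C.cnt - 13]
43. n22.live = false  [C.cnt > 12]
44. n17.lim = 13  [C.sig + 16]
45. n17.acc = 14  [(if C.live then S₁.lim else C.sig) + 17]
46. n15.tag = "kmk"  [E.pre ++ "k"]
47. n15.cnt = false  [g.depth > 19]
48. n1.ok = "kmkk"  [E.tag ++ "k"]
49. n25.off = true  [terminal]
50. n0.lim = 18  [len(D.ok) + 14]
51. n0.acc = 22  [22]

13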